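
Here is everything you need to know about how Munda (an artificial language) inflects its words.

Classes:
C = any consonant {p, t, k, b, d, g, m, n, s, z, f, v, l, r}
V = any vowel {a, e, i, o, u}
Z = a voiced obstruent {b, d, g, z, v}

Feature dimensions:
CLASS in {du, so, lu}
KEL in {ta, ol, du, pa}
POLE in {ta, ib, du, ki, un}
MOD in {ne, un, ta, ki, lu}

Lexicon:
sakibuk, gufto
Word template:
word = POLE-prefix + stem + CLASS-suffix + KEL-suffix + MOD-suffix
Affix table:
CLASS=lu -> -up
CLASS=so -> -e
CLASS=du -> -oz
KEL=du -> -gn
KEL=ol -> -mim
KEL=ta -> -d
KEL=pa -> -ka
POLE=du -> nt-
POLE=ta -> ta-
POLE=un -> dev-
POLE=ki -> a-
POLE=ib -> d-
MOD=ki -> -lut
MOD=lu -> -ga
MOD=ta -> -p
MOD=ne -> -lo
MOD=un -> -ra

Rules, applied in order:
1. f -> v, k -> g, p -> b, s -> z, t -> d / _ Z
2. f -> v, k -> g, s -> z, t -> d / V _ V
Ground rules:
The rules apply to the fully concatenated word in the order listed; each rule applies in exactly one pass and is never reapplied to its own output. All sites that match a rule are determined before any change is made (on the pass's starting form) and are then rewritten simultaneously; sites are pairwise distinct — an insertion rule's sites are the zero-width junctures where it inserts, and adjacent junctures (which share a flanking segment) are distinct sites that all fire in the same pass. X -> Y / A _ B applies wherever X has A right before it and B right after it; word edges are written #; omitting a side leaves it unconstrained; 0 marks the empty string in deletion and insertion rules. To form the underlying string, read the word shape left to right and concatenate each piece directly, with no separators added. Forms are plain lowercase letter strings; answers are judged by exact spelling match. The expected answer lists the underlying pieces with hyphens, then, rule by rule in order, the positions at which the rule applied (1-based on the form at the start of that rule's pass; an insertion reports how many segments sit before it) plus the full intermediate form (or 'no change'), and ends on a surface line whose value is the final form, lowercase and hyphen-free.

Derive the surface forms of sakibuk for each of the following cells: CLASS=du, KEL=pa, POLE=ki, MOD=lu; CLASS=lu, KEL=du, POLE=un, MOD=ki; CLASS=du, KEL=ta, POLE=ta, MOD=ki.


cell CLASS=du, KEL=pa, POLE=ki, MOD=lu:
underlying: a-sakibuk-oz-ka-ga
1. f -> v, k -> g, p -> b, s -> z, t -> d / _ Z: no change
2. f -> v, k -> g, s -> z, t -> d / V _ V: fires at position(s) 2, 4, 8: azagibugozkaga
surface: azagibugozkaga

cell CLASS=lu, KEL=du, POLE=un, MOD=ki:
underlying: dev-sakibuk-up-gn-lut
1. f -> v, k -> g, p -> b, s -> z, t -> d / _ Z: fires at position(s) 12: devsakibukubgnlut
2. f -> v, k -> g, s -> z, t -> d / V _ V: fires at position(s) 6, 10: devsagibugubgnlut
surface: devsagibugubgnlut

cell CLASS=du, KEL=ta, POLE=ta, MOD=ki:
underlying: ta-sakibuk-oz-d-lut
1. f -> v, k -> g, p -> b, s -> z, t -> d / _ Z: no change
2. f -> v, k -> g, s -> z, t -> d / V _ V: fires at position(s) 3, 5, 9: tazagibugozdlut
surface: tazagibugozdlut


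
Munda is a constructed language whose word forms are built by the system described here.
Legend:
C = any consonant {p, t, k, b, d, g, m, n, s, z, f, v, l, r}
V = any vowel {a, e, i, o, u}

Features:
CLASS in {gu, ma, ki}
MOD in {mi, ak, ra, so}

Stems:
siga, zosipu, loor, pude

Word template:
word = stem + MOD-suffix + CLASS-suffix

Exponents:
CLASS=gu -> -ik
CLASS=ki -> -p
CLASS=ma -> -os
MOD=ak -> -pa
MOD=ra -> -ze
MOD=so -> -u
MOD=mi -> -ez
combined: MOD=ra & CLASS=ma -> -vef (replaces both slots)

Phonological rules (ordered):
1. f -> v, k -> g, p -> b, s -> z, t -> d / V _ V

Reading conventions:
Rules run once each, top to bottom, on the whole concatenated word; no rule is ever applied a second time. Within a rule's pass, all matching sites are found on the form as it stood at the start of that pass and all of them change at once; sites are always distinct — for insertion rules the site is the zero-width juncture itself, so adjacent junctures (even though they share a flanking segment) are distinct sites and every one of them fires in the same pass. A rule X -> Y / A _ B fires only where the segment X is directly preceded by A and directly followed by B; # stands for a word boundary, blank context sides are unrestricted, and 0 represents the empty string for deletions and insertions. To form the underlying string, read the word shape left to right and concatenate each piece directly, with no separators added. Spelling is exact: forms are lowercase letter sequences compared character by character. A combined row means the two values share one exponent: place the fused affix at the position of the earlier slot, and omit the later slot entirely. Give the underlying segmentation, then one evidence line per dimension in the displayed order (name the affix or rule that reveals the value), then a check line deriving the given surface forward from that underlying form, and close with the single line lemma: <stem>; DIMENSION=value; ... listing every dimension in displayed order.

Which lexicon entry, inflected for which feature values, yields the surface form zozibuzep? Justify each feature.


underlying: zosipu-ze-p
CLASS=ki - signalled by the affix -p
MOD=ra - signalled by the affix -ze
check: zosipuzep -> zozibuzep
lemma: zosipu; CLASS=ki; MOD=ra


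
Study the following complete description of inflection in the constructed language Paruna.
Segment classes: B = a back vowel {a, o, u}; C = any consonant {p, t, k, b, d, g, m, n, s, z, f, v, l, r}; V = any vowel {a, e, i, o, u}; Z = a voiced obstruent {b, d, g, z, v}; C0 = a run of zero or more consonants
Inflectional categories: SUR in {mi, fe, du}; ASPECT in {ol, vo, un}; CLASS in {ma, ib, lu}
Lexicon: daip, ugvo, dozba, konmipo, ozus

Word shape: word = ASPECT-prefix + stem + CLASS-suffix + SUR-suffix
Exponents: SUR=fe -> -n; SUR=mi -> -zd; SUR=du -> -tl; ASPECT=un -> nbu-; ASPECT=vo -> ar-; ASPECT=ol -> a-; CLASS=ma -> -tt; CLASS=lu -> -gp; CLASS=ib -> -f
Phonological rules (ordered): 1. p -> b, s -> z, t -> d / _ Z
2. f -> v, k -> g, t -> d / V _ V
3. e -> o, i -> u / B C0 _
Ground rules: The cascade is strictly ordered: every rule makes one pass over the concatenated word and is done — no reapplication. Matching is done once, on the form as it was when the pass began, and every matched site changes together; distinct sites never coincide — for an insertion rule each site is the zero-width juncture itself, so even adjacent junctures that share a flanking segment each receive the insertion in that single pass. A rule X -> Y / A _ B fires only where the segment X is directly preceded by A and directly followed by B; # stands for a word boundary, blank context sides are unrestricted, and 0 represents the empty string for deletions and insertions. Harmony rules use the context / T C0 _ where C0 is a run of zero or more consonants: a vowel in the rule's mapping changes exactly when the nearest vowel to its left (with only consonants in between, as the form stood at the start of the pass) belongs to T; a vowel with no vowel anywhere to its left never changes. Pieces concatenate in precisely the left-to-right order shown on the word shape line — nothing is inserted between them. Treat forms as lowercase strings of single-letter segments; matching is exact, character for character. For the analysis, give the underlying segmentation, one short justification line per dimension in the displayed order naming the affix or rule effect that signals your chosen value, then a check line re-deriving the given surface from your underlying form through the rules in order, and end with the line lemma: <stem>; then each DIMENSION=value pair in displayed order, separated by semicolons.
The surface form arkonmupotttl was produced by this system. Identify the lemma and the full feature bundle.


underlying: ar-konmipo-tt-tl
SUR=du - signalled by the affix -tl
ASPECT=vo - signalled by the affix ar-
CLASS=ma - signalled by the affix -tt
check: arkonmipotttl -> arkonmipotttl -> arkonmipotttl -> arkonmupotttl
lemma: konmipo; SUR=du; ASPECT=vo; CLASS=ma


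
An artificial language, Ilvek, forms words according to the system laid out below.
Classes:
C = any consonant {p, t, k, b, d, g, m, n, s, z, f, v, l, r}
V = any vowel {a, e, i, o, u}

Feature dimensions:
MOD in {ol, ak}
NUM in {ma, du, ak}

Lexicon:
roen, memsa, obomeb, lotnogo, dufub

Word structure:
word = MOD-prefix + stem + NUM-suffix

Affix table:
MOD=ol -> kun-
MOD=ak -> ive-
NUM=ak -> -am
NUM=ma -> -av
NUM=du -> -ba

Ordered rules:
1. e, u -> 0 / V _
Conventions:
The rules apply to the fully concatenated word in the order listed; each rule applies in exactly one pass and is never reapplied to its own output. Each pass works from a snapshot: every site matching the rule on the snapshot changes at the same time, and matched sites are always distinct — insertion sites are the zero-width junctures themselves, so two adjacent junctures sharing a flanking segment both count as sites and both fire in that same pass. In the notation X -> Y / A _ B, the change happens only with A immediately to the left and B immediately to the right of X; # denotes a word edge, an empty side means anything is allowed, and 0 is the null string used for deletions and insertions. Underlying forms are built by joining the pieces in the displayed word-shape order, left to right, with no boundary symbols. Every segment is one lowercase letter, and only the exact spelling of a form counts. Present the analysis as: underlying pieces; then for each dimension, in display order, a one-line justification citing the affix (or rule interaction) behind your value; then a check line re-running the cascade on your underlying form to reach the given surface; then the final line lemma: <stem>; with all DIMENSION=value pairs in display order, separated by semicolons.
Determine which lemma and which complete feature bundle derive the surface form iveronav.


underlying: ive-roen-av
MOD=ak - signalled by the affix ive-
NUM=ma - signalled by the affix -av
check: iveroenav -> iveronav
lemma: roen; MOD=ak; NUM=ma


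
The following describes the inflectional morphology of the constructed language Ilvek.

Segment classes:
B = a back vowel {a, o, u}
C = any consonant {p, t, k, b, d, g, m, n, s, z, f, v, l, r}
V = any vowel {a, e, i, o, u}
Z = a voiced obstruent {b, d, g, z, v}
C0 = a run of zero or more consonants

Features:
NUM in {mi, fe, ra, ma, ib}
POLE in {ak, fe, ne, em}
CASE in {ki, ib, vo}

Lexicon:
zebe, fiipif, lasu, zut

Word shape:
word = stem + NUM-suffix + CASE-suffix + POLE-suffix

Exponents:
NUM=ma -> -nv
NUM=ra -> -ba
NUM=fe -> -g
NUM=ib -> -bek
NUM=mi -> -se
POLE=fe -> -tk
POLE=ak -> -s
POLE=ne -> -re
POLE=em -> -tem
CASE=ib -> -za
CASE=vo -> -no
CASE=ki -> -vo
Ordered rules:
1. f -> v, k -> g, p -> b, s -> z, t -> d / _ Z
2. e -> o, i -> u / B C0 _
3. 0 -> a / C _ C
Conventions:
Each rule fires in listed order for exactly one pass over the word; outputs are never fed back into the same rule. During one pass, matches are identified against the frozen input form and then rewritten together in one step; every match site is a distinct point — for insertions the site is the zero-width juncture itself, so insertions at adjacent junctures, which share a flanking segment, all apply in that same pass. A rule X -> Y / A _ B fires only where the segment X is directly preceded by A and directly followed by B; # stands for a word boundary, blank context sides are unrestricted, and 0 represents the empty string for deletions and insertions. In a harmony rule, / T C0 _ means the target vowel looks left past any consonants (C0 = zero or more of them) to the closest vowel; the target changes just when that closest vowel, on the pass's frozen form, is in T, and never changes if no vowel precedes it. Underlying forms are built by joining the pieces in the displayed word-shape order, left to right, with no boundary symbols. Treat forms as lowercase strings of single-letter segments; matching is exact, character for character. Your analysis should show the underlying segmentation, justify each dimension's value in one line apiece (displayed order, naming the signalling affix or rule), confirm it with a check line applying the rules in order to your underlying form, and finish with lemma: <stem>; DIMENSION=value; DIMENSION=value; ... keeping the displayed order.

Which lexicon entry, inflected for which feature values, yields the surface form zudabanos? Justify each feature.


underlying: zut-ba-no-s
NUM=ra - signalled by the affix -ba
POLE=ak - signalled by the affix -s
CASE=vo - signalled by the affix -no
check: zutbanos -> zudbanos -> zudbanos -> zudabanos
lemma: zut; NUM=ra; POLE=ak; CASE=vo


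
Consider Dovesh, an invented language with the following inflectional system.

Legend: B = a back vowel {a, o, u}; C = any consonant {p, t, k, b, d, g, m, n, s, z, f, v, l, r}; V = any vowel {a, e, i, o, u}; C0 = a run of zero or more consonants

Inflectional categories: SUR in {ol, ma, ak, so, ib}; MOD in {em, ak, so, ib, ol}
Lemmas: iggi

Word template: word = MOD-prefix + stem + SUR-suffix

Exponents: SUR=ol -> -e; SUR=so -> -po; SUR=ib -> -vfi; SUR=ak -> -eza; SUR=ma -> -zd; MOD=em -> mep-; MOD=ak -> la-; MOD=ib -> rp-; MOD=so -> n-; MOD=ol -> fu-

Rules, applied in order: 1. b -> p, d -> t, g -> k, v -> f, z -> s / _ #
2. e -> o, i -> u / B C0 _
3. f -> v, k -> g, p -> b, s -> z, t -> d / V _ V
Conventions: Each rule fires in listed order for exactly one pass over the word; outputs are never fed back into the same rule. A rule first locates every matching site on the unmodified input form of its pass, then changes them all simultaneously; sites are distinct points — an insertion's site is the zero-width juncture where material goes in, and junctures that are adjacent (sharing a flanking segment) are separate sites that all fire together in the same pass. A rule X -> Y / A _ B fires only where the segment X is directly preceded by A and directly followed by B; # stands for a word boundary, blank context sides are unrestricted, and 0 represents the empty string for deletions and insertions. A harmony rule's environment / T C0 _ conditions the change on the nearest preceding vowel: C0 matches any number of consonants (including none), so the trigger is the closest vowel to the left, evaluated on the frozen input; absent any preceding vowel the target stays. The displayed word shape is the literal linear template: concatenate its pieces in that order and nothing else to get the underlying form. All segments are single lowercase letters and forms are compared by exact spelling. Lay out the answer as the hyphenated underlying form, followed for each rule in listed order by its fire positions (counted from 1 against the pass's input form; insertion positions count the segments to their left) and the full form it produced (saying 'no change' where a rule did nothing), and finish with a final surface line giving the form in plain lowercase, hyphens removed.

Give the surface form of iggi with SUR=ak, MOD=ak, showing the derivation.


underlying: la-iggi-eza
1. b -> p, d -> t, g -> k, v -> f, z -> s / _ #: no change
2. e -> o, i -> u / B C0 _: fires at position(s) 3: lauggieza
3. f -> v, k -> g, p -> b, s -> z, t -> d / V _ V: no change
surface: lauggieza


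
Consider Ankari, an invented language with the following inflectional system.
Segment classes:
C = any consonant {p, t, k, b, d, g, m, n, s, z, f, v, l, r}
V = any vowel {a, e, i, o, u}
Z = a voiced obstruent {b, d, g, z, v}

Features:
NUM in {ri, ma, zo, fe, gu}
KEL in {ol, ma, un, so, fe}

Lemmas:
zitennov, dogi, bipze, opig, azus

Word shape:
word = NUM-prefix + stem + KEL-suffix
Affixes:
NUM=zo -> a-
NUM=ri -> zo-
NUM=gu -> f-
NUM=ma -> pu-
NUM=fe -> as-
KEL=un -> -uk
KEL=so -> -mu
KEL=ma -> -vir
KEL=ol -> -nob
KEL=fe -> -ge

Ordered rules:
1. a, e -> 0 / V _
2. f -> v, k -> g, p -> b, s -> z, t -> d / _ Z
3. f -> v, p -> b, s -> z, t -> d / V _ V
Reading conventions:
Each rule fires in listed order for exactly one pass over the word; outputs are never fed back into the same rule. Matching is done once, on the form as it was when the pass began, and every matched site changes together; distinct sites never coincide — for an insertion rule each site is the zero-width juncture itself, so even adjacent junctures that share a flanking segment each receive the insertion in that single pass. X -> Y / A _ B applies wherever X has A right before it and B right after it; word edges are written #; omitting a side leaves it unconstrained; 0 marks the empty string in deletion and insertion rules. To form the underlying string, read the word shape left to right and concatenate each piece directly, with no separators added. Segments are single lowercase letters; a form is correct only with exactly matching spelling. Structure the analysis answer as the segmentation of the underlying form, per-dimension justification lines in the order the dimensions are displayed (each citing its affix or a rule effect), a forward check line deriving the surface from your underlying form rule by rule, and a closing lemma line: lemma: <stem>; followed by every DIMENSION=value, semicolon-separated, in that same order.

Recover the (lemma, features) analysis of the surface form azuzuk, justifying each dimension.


underlying: a-azus-uk
NUM=zo - signalled by the affix a-
KEL=un - signalled by the affix -uk
check: aazusuk -> azusuk -> azusuk -> azuzuk
lemma: azus; NUM=zo; KEL=un


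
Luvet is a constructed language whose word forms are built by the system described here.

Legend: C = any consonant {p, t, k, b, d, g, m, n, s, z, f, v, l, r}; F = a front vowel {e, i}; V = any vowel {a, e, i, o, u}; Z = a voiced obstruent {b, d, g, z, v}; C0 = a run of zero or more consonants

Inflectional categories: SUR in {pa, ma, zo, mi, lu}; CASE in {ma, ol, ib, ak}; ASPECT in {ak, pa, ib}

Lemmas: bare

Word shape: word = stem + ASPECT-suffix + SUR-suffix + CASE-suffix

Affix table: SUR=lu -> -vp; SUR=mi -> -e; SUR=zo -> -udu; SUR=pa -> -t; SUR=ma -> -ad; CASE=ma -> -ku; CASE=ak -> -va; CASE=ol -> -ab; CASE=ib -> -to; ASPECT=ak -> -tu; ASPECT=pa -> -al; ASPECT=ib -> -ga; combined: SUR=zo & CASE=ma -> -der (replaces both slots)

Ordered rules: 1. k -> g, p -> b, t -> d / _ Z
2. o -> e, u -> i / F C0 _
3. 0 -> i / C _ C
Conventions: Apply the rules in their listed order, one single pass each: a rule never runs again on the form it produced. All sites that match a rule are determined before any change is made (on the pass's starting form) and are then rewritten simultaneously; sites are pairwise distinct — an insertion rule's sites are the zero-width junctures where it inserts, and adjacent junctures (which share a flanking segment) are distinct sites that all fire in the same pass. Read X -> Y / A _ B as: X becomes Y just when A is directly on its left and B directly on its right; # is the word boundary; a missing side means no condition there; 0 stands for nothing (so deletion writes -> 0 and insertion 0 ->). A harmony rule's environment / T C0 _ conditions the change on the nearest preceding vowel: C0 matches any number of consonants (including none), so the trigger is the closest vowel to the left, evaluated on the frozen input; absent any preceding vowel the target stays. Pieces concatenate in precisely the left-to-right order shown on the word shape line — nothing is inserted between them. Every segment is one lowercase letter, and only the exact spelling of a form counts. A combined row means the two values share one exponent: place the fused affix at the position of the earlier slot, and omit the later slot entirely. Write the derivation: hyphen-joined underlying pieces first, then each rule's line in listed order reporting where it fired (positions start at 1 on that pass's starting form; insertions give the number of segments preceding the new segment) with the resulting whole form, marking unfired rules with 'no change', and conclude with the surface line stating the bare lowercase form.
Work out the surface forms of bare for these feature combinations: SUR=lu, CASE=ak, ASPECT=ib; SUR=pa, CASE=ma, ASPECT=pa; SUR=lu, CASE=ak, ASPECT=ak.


cell SUR=lu, CASE=ak, ASPECT=ib:
underlying: bare-ga-vp-va
1. k -> g, p -> b, t -> d / _ Z: fires at position(s) 8: baregavbva
2. o -> e, u -> i / F C0 _: no change
3. 0 -> i / C _ C: inserts after position(s) 7, 8: baregavibiva
surface: baregavibiva

cell SUR=pa, CASE=ma, ASPECT=pa:
underlying: bare-al-t-ku
1. k -> g, p -> b, t -> d / _ Z: no change
2. o -> e, u -> i / F C0 _: no change
3. 0 -> i / C _ C: inserts after position(s) 6, 7: barealitiku
surface: barealitiku

cell SUR=lu, CASE=ak, ASPECT=ak:
underlying: bare-tu-vp-va
1. k -> g, p -> b, t -> d / _ Z: fires at position(s) 8: baretuvbva
2. o -> e, u -> i / F C0 _: fires at position(s) 6: baretivbva
3. 0 -> i / C _ C: inserts after position(s) 7, 8: baretivibiva
surface: baretivibiva


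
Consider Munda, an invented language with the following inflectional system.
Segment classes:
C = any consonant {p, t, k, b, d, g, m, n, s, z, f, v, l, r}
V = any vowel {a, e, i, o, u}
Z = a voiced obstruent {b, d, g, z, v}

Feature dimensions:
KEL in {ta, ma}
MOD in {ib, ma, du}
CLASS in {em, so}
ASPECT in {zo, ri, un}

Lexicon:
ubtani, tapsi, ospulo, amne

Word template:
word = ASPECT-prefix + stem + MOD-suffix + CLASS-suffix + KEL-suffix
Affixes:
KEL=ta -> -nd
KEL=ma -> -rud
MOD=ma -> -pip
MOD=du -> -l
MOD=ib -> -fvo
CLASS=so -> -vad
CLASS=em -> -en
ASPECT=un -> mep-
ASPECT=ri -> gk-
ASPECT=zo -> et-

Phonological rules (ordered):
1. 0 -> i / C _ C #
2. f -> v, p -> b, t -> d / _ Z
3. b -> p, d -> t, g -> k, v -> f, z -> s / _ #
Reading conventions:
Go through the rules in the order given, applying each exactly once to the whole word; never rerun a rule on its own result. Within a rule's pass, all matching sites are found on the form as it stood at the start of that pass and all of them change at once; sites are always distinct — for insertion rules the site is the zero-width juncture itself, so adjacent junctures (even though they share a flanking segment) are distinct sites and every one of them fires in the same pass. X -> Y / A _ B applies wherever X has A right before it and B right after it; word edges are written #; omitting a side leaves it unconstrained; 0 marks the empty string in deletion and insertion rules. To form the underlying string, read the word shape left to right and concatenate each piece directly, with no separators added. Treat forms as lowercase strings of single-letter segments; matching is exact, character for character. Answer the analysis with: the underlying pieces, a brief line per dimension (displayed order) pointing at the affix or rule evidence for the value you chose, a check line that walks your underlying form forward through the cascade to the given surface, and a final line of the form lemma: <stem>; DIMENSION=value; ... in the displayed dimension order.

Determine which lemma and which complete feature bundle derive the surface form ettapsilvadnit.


underlying: et-tapsi-l-vad-nd
KEL=ta - signalled by the affix -nd
MOD=du - signalled by the affix -l
CLASS=so - signalled by the affix -vad
ASPECT=zo - signalled by the affix et-
check: ettapsilvadnd -> ettapsilvadnid -> ettapsilvadnid -> ettapsilvadnit
lemma: tapsi; KEL=ta; MOD=du; CLASS=so; ASPECT=zo


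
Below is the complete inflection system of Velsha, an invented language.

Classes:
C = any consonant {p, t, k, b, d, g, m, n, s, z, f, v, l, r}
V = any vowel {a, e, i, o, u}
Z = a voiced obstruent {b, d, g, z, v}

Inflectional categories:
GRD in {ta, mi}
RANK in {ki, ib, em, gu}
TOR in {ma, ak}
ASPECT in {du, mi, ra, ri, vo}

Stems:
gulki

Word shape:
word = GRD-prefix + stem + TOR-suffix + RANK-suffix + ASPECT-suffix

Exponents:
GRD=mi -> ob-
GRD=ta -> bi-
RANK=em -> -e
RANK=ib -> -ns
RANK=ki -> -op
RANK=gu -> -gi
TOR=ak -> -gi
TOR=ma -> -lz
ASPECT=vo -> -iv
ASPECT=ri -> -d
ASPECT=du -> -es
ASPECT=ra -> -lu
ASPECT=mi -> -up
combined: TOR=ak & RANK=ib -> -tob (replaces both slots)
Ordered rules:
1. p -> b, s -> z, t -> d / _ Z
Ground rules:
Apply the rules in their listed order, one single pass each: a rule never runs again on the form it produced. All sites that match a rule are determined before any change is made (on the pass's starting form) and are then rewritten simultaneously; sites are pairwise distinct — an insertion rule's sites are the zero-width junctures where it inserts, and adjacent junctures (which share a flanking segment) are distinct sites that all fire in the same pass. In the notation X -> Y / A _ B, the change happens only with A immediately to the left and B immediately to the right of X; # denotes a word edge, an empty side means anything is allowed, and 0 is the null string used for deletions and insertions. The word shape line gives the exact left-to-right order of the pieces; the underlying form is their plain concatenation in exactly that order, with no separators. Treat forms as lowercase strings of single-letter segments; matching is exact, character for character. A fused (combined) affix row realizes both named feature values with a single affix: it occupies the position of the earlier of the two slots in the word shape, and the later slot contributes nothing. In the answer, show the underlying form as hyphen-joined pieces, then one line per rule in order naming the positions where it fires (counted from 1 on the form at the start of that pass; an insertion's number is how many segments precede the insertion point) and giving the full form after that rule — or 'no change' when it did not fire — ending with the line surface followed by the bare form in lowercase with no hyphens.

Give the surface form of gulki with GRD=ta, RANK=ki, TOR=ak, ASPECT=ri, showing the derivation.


underlying: bi-gulki-gi-op-d
1. p -> b, s -> z, t -> d / _ Z: fires at position(s) 11: bigulkigiobd
surface: bigulkigiobd


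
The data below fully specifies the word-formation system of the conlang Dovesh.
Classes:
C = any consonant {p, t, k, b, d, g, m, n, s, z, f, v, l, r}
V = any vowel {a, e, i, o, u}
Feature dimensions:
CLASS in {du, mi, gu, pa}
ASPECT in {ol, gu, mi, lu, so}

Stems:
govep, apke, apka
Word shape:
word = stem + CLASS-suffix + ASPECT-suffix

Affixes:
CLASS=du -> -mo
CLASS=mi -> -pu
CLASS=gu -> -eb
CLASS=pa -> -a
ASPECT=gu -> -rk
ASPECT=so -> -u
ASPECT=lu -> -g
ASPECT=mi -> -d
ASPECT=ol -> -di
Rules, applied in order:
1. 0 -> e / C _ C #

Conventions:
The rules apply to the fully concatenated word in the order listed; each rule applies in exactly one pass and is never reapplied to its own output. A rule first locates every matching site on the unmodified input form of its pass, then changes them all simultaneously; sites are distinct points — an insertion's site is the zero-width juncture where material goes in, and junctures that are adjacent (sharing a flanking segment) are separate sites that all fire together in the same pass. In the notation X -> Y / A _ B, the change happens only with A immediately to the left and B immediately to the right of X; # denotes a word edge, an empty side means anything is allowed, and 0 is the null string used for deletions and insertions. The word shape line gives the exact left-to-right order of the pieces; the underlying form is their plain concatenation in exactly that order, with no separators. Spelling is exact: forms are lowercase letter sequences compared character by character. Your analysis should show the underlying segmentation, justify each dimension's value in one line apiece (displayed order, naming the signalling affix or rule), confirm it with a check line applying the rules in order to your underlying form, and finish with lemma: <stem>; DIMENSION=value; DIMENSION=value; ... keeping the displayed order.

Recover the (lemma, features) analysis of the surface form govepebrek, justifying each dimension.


underlying: govep-eb-rk
CLASS=gu - signalled by the affix -eb
ASPECT=gu - signalled by the affix -rk
check: govepebrk -> govepebrek
lemma: govep; CLASS=gu; ASPECT=gu


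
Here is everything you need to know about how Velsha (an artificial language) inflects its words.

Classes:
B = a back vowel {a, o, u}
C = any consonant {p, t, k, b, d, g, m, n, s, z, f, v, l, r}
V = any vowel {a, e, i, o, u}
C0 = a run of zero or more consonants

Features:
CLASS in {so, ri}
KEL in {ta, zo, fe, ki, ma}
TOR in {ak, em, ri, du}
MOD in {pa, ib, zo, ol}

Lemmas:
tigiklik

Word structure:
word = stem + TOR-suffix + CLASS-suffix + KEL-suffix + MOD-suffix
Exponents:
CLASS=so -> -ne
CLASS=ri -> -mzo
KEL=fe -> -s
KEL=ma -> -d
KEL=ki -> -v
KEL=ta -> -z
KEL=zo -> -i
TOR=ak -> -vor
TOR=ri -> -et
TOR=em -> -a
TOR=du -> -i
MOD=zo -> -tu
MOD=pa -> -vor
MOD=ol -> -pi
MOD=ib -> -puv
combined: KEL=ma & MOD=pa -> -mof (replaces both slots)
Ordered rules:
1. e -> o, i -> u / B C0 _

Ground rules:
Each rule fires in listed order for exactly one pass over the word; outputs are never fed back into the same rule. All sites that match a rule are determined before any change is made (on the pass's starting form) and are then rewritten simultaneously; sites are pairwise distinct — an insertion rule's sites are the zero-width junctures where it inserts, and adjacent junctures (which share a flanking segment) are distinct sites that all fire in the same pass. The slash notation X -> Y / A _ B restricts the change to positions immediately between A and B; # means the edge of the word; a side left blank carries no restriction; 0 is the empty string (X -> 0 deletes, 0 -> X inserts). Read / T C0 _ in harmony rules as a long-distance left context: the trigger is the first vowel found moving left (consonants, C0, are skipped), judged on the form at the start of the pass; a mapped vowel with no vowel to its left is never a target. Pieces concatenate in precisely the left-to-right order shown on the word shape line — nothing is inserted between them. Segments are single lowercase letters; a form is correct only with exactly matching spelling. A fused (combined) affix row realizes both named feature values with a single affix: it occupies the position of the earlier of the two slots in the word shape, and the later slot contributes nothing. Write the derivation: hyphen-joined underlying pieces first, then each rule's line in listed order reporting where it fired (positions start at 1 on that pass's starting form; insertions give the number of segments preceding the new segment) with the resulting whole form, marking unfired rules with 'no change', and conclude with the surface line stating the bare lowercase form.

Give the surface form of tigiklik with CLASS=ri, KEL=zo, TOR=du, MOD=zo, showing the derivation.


underlying: tigiklik-i-mzo-i-tu
1. e -> o, i -> u / B C0 _: fires at position(s) 13: tigiklikimzoutu
surface: tigiklikimzoutu


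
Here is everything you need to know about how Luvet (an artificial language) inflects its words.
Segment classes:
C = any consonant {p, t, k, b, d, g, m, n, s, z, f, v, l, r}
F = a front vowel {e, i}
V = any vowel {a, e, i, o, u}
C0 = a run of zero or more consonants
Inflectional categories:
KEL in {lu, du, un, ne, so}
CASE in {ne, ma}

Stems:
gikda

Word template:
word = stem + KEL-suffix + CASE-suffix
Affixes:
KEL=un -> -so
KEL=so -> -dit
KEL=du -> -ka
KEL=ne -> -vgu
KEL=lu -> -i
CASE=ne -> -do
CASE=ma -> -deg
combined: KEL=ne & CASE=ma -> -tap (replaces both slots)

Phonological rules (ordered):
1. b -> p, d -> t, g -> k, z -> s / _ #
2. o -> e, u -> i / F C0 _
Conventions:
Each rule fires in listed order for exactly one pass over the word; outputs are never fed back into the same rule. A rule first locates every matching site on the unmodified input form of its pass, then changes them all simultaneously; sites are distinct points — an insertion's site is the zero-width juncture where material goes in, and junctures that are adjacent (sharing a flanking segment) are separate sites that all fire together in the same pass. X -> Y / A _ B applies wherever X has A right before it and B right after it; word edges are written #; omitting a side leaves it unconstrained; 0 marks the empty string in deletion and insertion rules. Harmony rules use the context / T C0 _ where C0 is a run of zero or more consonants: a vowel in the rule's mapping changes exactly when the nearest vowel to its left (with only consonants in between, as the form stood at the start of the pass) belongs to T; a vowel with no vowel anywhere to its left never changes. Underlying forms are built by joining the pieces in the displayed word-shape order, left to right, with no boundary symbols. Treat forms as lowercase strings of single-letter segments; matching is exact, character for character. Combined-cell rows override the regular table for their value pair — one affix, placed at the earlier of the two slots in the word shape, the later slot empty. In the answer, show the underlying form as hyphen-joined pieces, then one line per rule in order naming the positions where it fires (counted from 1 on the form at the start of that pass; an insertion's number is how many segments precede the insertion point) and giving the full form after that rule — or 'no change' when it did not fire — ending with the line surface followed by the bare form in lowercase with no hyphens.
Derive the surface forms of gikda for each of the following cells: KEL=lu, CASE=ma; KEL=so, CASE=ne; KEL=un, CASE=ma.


cell KEL=lu, CASE=ma:
underlying: gikda-i-deg
1. b -> p, d -> t, g -> k, z -> s / _ #: fires at position(s) 9: gikdaidek
2. o -> e, u -> i / F C0 _: no change
surface: gikdaidek

cell KEL=so, CASE=ne:
underlying: gikda-dit-do
1. b -> p, d -> t, g -> k, z -> s / _ #: no change
2. o -> e, u -> i / F C0 _: fires at position(s) 10: gikdaditde
surface: gikdaditde

cell KEL=un, CASE=ma:
underlying: gikda-so-deg
1. b -> p, d -> t, g -> k, z -> s / _ #: fires at position(s) 10: gikdasodek
2. o -> e, u -> i / F C0 _: no change
surface: gikdasodek


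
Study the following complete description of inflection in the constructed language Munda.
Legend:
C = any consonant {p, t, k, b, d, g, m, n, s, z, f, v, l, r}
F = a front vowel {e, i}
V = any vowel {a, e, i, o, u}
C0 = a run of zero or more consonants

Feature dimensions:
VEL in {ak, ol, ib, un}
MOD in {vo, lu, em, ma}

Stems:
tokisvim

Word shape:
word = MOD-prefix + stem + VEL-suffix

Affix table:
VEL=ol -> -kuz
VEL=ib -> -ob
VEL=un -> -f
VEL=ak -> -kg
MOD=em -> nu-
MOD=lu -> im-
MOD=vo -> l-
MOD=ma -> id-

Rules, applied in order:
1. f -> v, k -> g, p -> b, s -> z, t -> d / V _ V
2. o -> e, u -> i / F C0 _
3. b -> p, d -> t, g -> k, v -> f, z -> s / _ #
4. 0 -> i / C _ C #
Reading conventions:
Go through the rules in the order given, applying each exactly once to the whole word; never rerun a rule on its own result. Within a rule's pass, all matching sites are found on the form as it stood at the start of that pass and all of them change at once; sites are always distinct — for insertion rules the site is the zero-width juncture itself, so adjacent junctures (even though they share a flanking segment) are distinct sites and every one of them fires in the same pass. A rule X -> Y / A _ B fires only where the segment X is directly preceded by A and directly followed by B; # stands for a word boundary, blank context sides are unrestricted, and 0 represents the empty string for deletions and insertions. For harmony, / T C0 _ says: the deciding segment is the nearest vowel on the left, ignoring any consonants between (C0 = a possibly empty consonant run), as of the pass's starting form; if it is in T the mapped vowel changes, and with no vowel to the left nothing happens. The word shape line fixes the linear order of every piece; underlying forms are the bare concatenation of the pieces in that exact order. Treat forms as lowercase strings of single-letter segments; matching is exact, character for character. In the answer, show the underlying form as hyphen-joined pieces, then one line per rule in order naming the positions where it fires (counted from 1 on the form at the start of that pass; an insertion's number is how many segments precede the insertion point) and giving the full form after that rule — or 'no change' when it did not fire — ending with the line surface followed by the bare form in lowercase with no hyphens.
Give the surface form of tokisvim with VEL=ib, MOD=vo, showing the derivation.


underlying: l-tokisvim-ob
1. f -> v, k -> g, p -> b, s -> z, t -> d / V _ V: fires at position(s) 4: ltogisvimob
2. o -> e, u -> i / F C0 _: fires at position(s) 10: ltogisvimeb
3. b -> p, d -> t, g -> k, v -> f, z -> s / _ #: fires at position(s) 11: ltogisvimep
4. 0 -> i / C _ C #: no change
surface: ltogisvimep


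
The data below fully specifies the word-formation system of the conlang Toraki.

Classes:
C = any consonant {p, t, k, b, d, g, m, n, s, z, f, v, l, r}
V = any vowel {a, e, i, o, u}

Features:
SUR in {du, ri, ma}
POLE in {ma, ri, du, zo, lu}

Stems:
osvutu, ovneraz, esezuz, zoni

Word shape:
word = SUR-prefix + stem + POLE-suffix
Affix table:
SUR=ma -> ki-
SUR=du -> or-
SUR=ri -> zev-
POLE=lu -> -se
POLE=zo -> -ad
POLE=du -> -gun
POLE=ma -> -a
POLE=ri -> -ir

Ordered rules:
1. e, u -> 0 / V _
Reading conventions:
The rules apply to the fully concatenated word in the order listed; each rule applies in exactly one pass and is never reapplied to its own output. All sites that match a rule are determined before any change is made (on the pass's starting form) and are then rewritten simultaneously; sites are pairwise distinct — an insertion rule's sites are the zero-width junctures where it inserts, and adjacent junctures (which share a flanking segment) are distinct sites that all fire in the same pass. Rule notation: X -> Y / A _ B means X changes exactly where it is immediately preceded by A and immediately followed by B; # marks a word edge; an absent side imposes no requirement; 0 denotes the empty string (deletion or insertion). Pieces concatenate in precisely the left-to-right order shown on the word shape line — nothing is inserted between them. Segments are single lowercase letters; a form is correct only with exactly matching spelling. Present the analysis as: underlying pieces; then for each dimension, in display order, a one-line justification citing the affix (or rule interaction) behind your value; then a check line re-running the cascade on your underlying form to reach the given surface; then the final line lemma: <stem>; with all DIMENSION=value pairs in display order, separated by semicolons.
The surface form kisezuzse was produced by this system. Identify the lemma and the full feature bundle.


underlying: ki-esezuz-se
SUR=ma - signalled by the affix ki-
POLE=lu - signalled by the affix -se
check: kiesezuzse -> kisezuzse
lemma: esezuz; SUR=ma; POLE=lu


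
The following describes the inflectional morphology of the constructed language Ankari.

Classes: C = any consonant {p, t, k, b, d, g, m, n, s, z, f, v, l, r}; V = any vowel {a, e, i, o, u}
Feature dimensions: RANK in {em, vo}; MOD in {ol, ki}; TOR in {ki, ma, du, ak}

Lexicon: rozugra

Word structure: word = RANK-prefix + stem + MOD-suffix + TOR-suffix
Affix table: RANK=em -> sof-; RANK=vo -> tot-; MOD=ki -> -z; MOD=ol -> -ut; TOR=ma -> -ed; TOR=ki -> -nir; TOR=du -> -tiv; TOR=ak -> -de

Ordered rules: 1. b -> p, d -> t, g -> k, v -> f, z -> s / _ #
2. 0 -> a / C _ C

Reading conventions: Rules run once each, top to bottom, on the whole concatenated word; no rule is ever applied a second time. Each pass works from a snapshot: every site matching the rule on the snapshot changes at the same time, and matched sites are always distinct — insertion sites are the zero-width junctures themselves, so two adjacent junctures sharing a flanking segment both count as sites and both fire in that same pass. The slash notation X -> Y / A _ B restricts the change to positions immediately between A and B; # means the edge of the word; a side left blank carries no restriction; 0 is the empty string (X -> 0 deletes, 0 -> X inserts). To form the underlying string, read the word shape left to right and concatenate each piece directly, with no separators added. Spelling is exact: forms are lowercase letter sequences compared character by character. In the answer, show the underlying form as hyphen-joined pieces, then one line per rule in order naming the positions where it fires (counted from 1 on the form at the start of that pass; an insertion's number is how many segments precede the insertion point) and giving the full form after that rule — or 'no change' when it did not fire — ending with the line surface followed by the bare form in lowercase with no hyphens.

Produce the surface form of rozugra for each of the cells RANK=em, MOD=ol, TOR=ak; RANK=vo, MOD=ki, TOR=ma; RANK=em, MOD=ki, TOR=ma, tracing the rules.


cell RANK=em, MOD=ol, TOR=ak:
underlying: sof-rozugra-ut-de
1. b -> p, d -> t, g -> k, v -> f, z -> s / _ #: no change
2. 0 -> a / C _ C: inserts after position(s) 3, 8, 12: sofarozugarautade
surface: sofarozugarautade

cell RANK=vo, MOD=ki, TOR=ma:
underlying: tot-rozugra-z-ed
1. b -> p, d -> t, g -> k, v -> f, z -> s / _ #: fires at position(s) 13: totrozugrazet
2. 0 -> a / C _ C: inserts after position(s) 3, 8: totarozugarazet
surface: totarozugarazet

cell RANK=em, MOD=ki, TOR=ma:
underlying: sof-rozugra-z-ed
1. b -> p, d -> t, g -> k, v -> f, z -> s / _ #: fires at position(s) 13: sofrozugrazet
2. 0 -> a / C _ C: inserts after position(s) 3, 8: sofarozugarazet
surface: sofarozugarazet
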